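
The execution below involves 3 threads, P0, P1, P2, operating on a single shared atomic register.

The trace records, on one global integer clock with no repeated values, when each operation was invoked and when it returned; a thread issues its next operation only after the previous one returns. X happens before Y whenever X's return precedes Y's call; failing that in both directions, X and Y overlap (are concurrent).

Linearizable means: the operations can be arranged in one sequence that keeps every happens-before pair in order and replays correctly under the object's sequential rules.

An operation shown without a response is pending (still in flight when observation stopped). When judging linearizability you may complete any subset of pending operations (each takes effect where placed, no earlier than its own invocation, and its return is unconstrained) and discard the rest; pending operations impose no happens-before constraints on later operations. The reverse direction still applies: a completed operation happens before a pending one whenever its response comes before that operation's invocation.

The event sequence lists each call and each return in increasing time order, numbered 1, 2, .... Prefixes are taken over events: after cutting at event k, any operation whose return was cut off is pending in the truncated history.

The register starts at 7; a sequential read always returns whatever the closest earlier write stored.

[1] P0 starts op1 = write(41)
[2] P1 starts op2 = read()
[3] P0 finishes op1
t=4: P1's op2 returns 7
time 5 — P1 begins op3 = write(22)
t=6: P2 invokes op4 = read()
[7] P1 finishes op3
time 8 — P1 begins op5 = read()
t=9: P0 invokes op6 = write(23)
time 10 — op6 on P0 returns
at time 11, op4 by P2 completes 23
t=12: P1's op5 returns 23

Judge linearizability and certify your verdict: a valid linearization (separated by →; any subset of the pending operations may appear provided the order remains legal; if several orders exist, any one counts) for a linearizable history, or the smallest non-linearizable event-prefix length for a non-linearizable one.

linearizable — witness: op2 → op1 → op3 → op6 → op4 → op5

step 1: op2 read() → 7 — value 7
step 2: op1 write(41) — value 41
step 3: op3 write(22) — value 22
step 4: op6 write(23) — value 23
step 5: op4 read() → 23 — value 23
step 6: op5 read() → 23 — value 23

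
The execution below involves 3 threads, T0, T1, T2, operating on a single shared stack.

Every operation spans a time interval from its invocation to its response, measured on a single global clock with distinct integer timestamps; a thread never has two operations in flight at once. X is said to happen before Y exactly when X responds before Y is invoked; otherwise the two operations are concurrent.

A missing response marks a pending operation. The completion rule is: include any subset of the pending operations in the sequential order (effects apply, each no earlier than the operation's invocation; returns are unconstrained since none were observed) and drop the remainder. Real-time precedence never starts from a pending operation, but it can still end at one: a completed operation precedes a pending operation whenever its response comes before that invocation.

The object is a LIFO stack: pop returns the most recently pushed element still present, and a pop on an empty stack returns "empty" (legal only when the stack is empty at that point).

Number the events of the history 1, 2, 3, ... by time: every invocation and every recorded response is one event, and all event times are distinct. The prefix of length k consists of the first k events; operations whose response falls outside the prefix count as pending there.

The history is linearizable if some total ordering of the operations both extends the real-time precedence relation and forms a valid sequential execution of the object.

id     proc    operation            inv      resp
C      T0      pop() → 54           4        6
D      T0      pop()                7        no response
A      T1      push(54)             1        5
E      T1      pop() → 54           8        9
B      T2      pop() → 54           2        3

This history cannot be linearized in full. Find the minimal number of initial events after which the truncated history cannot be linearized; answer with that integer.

events 1..5 are still linearizable — one witness is A, B:
step 1: A push(54) — stack <54>
step 2: B pop() → 54 — stack <>
at event 6 (C's time-6 response) nothing linearizes any more
for example A, B, C fails at step 3: C pop() → 54 is not legal there
for example B, A, C fails at step 1: B pop() → 54 is not legal there

6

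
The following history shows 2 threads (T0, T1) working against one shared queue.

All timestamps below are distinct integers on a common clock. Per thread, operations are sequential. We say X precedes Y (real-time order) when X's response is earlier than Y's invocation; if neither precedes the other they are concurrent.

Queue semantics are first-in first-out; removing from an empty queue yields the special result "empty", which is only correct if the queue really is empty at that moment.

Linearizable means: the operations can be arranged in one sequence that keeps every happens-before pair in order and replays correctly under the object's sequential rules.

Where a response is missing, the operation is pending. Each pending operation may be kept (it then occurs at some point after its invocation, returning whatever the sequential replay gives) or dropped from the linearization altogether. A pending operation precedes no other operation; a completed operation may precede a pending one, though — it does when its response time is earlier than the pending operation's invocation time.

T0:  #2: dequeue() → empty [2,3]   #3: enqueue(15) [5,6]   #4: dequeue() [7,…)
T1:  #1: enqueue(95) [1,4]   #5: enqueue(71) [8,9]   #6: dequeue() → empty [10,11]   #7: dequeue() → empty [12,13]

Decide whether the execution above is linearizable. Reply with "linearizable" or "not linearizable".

not linearizable

events 1..10 are fine; event 11 — the response of #6 at time 11 — makes the prefix non-linearizable
every one of the 2 real-time-consistent orders over 5 completed queue ops fails the sequential spec
every completion of the 1 pending operation (#4) was checked; none linearizes
e.g. #1, #2, #3, #5, #6 (pending dropped): illegal at step 2, since #2 dequeue() → empty cannot apply there
e.g. #2, #1, #3, #5, #6 (pending dropped): illegal at step 5, since #6 dequeue() → empty cannot apply there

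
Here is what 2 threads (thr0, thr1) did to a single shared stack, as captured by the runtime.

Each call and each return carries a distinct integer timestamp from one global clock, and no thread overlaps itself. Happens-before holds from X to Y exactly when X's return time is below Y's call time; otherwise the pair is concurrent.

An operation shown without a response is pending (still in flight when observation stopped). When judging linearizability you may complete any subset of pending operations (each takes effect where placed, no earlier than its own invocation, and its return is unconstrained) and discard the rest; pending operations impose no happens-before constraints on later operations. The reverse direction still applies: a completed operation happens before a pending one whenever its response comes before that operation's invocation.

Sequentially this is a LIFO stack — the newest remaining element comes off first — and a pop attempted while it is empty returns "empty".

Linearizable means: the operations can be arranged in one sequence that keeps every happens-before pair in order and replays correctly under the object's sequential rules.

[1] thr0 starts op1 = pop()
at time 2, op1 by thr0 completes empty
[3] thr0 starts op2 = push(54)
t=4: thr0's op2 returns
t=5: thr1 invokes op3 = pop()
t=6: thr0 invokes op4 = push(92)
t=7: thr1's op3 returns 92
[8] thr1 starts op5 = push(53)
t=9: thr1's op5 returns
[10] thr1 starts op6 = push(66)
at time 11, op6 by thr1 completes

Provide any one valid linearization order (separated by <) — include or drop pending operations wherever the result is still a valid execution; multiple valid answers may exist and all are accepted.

op1 < op2 < op4 < op3 < op5 < op6

1. op1 pop() → empty, leaving stack <>
2. op2 push(54), leaving stack <54>
3. op4 push(92) (pending, included), leaving stack <54,92>
4. op3 pop() → 92, leaving stack <54>
5. op5 push(53), leaving stack <54,53>
6. op6 push(66), leaving stack <54,53,66>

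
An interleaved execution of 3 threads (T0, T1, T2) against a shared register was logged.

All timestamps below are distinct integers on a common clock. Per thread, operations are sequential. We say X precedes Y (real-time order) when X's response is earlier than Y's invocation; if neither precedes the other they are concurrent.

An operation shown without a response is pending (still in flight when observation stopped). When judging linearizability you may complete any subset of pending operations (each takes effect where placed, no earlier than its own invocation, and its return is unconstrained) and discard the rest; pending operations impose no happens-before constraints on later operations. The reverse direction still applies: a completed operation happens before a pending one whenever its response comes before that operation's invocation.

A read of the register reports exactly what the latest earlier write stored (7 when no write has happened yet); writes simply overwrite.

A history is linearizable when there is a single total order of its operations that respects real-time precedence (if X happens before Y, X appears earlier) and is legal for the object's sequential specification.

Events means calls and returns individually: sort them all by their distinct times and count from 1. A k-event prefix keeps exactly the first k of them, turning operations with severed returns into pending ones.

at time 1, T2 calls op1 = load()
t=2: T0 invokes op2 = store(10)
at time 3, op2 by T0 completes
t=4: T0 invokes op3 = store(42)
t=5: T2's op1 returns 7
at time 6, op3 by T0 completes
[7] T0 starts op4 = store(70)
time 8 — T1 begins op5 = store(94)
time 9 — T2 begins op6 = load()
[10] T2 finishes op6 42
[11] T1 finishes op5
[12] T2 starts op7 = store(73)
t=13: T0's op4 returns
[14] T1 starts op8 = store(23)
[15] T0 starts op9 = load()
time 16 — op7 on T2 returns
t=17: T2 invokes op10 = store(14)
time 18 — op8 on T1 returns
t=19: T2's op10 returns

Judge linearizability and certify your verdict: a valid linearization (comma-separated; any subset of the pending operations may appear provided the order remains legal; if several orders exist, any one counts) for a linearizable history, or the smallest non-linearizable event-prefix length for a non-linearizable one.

linearizable — witness: op1, op2, op3, op6, op4, op5, op7, op8, op9, op10

after step 1 (op1 load() → 7): value 7
after step 2 (op2 store(10)): value 10
after step 3 (op3 store(42)): value 42
after step 4 (op6 load() → 42): value 42
after step 5 (op4 store(70)): value 70
after step 6 (op5 store(94)): value 94
after step 7 (op7 store(73)): value 73
after step 8 (op8 store(23)): value 23
after step 9 (op9 load() (pending, included)): value 23
after step 10 (op10 store(14)): value 14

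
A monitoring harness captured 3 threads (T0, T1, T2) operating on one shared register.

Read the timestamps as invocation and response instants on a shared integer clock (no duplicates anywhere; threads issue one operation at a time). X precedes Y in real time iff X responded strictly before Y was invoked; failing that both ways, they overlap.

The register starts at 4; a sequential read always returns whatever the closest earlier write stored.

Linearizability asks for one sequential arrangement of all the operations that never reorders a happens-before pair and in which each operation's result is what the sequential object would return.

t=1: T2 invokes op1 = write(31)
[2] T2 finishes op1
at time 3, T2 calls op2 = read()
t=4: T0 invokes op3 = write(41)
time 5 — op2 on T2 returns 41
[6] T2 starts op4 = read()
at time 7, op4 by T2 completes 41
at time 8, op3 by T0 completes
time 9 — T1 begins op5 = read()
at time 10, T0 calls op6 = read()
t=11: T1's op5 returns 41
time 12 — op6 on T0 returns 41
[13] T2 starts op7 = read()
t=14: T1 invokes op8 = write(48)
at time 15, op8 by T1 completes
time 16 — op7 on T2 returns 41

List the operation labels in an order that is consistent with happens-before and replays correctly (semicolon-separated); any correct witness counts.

step 1: op1 write(31) — value 31
step 2: op3 write(41) — value 41
step 3: op2 read() → 41 — value 41
step 4: op4 read() → 41 — value 41
step 5: op5 read() → 41 — value 41
step 6: op6 read() → 41 — value 41
step 7: op7 read() → 41 — value 41
step 8: op8 write(48) — value 48

op1; op3; op2; op4; op5; op6; op7; op8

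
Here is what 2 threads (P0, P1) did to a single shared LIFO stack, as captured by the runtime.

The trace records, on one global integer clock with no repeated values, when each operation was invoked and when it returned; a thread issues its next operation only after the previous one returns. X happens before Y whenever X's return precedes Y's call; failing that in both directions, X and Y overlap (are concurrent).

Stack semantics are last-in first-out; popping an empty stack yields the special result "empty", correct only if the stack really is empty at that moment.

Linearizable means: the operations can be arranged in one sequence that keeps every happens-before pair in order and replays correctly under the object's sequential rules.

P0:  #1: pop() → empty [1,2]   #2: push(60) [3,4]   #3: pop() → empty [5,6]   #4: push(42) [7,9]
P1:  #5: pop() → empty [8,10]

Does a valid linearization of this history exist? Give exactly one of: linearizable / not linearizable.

not linearizable

cut after 5 events: linearizable; cut after 6 events (#3 responds, time 6): not linearizable
exactly one order of the 3 completed ops respects real time; the LIFO stack replay fails
for example #1, #2, #3 fails at step 3: #3 pop() → empty is not legal there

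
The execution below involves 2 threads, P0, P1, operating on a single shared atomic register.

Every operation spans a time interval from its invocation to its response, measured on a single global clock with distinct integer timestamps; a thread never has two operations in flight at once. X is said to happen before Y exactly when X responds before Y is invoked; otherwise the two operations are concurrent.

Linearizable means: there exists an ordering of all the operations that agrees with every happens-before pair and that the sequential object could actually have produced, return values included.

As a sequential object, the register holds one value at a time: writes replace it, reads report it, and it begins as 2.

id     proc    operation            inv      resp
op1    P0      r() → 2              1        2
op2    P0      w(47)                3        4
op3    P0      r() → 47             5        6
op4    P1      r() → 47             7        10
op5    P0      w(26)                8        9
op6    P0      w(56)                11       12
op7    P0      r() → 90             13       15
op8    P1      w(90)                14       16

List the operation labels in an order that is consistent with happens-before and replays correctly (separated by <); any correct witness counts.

1. op1 r() → 2, leaving value 2
2. op2 w(47), leaving value 47
3. op3 r() → 47, leaving value 47
4. op4 r() → 47, leaving value 47
5. op5 w(26), leaving value 26
6. op6 w(56), leaving value 56
7. op8 w(90), leaving value 90
8. op7 r() → 90, leaving value 90

op1 < op2 < op3 < op4 < op5 < op6 < op8 < op7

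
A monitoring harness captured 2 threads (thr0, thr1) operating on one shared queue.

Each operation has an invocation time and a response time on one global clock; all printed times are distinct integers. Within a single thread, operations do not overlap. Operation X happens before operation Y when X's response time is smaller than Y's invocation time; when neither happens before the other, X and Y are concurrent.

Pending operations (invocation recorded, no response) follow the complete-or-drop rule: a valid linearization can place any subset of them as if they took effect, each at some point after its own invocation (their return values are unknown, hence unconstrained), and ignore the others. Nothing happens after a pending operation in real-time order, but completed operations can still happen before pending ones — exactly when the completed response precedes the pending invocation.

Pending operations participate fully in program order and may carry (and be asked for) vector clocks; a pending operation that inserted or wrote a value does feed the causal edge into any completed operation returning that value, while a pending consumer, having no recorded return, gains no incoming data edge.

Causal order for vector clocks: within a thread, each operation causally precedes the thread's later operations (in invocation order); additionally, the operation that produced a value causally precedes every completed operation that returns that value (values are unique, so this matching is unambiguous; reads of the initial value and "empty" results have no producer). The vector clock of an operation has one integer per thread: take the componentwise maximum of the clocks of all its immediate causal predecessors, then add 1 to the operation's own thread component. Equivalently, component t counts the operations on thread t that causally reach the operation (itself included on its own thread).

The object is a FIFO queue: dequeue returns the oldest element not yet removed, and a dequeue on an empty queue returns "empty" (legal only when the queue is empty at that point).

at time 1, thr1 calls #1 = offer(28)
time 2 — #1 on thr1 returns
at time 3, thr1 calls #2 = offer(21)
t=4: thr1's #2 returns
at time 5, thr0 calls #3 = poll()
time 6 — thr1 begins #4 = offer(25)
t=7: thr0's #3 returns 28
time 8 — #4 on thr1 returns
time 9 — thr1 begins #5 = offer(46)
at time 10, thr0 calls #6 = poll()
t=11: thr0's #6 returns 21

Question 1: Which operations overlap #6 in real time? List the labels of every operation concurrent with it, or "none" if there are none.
Answer: #5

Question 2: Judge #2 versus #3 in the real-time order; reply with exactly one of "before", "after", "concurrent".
Answer: before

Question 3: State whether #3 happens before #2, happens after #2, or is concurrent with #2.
Answer: after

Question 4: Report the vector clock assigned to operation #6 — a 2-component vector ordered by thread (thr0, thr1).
Answer: (2, 2)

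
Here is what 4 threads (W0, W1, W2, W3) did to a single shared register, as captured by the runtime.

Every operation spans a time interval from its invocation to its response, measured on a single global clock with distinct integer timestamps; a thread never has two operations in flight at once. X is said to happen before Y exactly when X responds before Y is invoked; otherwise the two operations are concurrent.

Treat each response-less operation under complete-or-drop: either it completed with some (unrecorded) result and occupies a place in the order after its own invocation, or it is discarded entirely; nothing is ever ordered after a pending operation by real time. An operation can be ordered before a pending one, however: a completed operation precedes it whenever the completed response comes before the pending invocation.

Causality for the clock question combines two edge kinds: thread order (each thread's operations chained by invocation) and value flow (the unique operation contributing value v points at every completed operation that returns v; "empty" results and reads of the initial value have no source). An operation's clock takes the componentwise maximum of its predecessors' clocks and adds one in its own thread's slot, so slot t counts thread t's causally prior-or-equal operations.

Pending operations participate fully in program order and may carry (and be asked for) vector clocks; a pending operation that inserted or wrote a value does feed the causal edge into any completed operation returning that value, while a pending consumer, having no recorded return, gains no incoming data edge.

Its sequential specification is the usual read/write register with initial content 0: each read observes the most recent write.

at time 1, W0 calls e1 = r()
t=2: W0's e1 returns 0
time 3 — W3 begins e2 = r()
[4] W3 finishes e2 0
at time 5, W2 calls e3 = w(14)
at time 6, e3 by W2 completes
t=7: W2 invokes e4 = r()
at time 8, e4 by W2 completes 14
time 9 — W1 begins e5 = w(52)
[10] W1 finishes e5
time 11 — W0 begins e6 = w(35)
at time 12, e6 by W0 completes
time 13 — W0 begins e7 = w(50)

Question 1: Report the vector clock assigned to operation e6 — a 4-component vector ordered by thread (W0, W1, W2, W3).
VC(e2, invoked at 3): no causal predecessors; +1 on W3 → (0, 0, 0, 1)
VC(e3, invoked at 5): no causal predecessors; +1 on W2 → (0, 0, 1, 0)
VC(e5, invoked at 9): no causal predecessors; +1 on W1 → (0, 1, 0, 0)
VC(e1, invoked at 1): no causal predecessors; +1 on W0 → (1, 0, 0, 0)
e4 (invocation 7): componentwise max over VC(e3)=(0, 0, 1, 0), +1 at W2, giving (0, 0, 2, 0)
e6 (invocation 11): componentwise max over VC(e1)=(1, 0, 0, 0), +1 at W0, giving (2, 0, 0, 0)
e7 (invocation 13): componentwise max over VC(e6)=(2, 0, 0, 0), +1 at W0, giving (3, 0, 0, 0)
target: VC(e6) = (2, 0, 0, 0)

(2, 0, 0, 0)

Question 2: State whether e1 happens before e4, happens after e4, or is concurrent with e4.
e1 spans [1,2], e4 spans [7,8]
resp(e1)=2 < inv(e4)=7

before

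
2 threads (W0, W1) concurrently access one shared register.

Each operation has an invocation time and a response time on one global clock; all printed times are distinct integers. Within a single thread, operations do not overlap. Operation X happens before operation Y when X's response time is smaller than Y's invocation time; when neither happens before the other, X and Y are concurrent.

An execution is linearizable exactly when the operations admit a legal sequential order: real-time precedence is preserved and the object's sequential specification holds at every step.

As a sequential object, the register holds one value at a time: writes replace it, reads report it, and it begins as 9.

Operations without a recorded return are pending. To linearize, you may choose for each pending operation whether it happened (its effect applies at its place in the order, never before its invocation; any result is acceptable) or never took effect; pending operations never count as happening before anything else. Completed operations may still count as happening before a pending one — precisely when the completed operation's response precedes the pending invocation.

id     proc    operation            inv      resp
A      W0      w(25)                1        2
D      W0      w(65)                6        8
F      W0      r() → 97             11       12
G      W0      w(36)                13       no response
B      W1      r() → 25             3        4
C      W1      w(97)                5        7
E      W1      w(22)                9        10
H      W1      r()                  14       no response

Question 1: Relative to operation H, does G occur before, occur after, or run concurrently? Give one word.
Answer: concurrent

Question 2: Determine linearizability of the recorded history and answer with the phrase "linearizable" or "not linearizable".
cut after 11 events: linearizable; cut after 12 events (F responds, time 12): not linearizable
the 6 completed operations admit 2 real-time orders; each fails the register replay
for example A, B, C, D, E, F fails at step 6: F r() → 97 is not legal there
for example A, B, D, C, E, F fails at step 6: F r() → 97 is not legal there

not linearizable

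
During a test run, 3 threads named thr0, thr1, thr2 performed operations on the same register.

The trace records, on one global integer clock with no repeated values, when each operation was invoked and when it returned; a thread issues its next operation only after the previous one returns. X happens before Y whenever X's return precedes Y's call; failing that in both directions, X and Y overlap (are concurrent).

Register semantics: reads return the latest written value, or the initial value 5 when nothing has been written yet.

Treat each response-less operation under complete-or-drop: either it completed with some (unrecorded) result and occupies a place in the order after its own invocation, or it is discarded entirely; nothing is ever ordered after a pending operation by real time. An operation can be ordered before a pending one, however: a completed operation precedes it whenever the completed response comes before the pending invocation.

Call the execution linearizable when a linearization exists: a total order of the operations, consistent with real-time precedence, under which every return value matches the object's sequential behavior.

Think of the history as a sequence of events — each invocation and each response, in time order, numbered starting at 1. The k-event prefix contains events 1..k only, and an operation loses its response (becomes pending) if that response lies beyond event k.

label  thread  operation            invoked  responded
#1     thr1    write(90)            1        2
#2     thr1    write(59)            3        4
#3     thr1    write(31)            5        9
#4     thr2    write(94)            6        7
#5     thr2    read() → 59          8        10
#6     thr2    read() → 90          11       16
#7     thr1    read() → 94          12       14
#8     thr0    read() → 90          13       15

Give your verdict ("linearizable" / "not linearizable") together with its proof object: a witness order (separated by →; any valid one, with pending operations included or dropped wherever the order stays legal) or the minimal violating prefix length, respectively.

through event 9 a valid linearization exists; event 10 (#5 responding at time 10) ends that
5 completed operations, 3 real-time-consistent orders — every register replay fails
one such order, #1, #2, #3, #4, #5, breaks at step 5 where #5 read() → 59 is illegal
one such order, #1, #2, #4, #3, #5, breaks at step 5 where #5 read() → 59 is illegal

not linearizable — minimal violating prefix: 10 events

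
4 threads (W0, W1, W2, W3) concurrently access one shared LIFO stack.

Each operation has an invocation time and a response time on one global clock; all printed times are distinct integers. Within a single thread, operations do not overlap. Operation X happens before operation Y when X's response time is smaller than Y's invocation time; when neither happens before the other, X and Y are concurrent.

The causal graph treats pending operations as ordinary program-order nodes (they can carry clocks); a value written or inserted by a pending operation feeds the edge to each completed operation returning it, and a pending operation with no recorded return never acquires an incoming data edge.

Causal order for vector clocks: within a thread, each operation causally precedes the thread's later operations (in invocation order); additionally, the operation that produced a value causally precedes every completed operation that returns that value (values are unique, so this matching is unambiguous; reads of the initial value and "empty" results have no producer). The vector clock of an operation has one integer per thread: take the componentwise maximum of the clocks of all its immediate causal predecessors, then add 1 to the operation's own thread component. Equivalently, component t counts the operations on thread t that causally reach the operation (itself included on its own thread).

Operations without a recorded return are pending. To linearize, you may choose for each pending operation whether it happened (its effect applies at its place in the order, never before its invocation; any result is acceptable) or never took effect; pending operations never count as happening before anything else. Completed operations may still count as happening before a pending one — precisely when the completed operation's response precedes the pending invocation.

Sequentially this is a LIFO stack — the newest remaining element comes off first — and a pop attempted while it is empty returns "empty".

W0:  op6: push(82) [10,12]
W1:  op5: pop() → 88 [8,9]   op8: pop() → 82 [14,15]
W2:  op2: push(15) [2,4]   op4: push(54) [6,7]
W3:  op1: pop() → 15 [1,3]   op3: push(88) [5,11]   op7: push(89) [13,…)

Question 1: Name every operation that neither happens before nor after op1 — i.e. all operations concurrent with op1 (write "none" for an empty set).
op2

op1 runs from 1 to 3; window-overlapping ops are concurrent
op2 [2,4]: concurrent
op3 [5,11]: after
op4 [6,7]: after
op5 [8,9]: after
op6 [10,12]: after
op7 [13,…): after
op8 [14,15]: after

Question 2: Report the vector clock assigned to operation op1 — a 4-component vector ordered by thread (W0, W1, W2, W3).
(0, 0, 1, 1)

op2 (invocation 2): nothing precedes it; W2's component alone gives (0, 0, 1, 0)
op6 (invocation 10): nothing precedes it; W0's component alone gives (1, 0, 0, 0)
op1, invoked 1, takes VC(op2)=(0, 0, 1, 0) under max, adds 1 for W3 → (0, 0, 1, 1)
op4, invoked 6, takes VC(op2)=(0, 0, 1, 0) under max, adds 1 for W2 → (0, 0, 2, 0)
op3, invoked 5, takes VC(op1)=(0, 0, 1, 1) under max, adds 1 for W3 → (0, 0, 1, 2)
op7, invoked 13, takes VC(op3)=(0, 0, 1, 2) under max, adds 1 for W3 → (0, 0, 1, 3)
op5, invoked 8, takes VC(op3)=(0, 0, 1, 2) under max, adds 1 for W1 → (0, 1, 1, 2)
op8, invoked 14, takes VC(op5)=(0, 1, 1, 2), VC(op6)=(1, 0, 0, 0) under max, adds 1 for W1 → (1, 2, 1, 2)
target: VC(op1) = (0, 0, 1, 1)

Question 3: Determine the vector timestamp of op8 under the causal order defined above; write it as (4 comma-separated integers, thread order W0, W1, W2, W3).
(1, 2, 1, 2)

invoked at 2, op2 has no predecessors; its own W2 bump gives (0, 0, 1, 0)
invoked at 10, op6 has no predecessors; its own W0 bump gives (1, 0, 0, 0)
merge at op1 (invoked 1): VC(op2)=(0, 0, 1, 0), own-thread bump on W3 → (0, 0, 1, 1)
merge at op4 (invoked 6): VC(op2)=(0, 0, 1, 0), own-thread bump on W2 → (0, 0, 2, 0)
merge at op3 (invoked 5): VC(op1)=(0, 0, 1, 1), own-thread bump on W3 → (0, 0, 1, 2)
merge at op7 (invoked 13): VC(op3)=(0, 0, 1, 2), own-thread bump on W3 → (0, 0, 1, 3)
merge at op5 (invoked 8): VC(op3)=(0, 0, 1, 2), own-thread bump on W1 → (0, 1, 1, 2)
merge at op8 (invoked 14): VC(op5)=(0, 1, 1, 2), VC(op6)=(1, 0, 0, 0), own-thread bump on W1 → (1, 2, 1, 2)
target: VC(op8) = (1, 2, 1, 2)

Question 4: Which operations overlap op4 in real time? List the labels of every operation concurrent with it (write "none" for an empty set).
op3

overlap test against op4 [6,7]: concurrent iff the interval meets 6..7
op1 [1,3]: before
op2 [2,4]: before
op3 [5,11]: concurrent
op5 [8,9]: after
op6 [10,12]: after
op7 [13,…): after
op8 [14,15]: after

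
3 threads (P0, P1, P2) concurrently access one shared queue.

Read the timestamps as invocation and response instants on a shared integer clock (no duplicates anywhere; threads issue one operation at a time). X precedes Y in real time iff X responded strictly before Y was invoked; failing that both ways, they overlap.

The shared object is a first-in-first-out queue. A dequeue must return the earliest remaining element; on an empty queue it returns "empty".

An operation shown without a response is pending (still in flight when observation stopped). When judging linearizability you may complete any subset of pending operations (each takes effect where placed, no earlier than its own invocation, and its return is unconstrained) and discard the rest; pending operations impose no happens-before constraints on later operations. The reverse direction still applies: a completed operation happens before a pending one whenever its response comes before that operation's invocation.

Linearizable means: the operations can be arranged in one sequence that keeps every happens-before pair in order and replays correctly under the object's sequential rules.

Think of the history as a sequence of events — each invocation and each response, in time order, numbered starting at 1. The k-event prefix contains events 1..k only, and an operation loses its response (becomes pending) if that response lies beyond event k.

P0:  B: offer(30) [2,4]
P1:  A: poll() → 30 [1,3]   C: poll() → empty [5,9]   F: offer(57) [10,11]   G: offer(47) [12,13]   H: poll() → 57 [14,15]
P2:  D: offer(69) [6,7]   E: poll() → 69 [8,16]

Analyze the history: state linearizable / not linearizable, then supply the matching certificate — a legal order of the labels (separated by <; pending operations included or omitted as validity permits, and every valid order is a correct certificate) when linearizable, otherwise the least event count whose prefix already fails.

after step 1 (B offer(30)): queue <30>
after step 2 (A poll() → 30): queue <>
after step 3 (C poll() → empty): queue <>
after step 4 (D offer(69)): queue <69>
after step 5 (E poll() → 69): queue <>
after step 6 (F offer(57)): queue <57>
after step 7 (G offer(47)): queue <57,47>
after step 8 (H poll() → 57): queue <47>

linearizable — witness: B < A < C < D < E < F < G < H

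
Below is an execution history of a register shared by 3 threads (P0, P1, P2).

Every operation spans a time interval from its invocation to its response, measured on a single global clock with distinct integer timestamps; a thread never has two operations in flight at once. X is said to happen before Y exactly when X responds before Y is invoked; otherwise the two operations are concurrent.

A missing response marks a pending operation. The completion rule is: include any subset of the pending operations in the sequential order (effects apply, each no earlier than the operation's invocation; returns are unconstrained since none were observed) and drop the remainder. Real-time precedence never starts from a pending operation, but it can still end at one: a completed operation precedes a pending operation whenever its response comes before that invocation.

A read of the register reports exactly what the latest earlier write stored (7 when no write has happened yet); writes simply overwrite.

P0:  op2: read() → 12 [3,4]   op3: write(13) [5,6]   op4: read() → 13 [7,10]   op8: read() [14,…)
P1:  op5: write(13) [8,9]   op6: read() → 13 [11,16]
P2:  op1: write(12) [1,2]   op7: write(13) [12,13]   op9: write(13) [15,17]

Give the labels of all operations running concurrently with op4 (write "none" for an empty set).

op5

overlap test against op4 [7,10]: concurrent iff the interval meets 7..10
op1 [1,2]: before
op2 [3,4]: before
op3 [5,6]: before
op5 [8,9]: concurrent
op6 [11,16]: after
op7 [12,13]: after
op8 [14,…): after
op9 [15,17]: after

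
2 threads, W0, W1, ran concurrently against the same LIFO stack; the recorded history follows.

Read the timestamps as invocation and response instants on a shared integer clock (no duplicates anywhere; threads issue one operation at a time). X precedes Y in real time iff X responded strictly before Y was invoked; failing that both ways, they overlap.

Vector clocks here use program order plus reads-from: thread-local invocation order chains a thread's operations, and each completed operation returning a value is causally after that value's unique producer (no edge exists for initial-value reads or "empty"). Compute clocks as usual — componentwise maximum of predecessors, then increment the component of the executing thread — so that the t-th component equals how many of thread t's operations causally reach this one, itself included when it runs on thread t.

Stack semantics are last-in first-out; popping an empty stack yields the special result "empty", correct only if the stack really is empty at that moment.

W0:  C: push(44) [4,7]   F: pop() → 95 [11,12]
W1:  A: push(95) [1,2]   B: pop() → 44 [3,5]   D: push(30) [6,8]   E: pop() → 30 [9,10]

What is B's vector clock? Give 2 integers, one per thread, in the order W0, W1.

(1, 2)

A, invoked 1, has no incoming edges; only W1's bump applies → (0, 1)
C, invoked 4, has no incoming edges; only W0's bump applies → (1, 0)
B (invocation 3): componentwise max over VC(A)=(0, 1), VC(C)=(1, 0), +1 at W1, giving (1, 2)
F (invocation 11): componentwise max over VC(A)=(0, 1), VC(C)=(1, 0), +1 at W0, giving (2, 1)
D (invocation 6): componentwise max over VC(B)=(1, 2), +1 at W1, giving (1, 3)
E (invocation 9): componentwise max over VC(D)=(1, 3), +1 at W1, giving (1, 4)
target: VC(B) = (1, 2)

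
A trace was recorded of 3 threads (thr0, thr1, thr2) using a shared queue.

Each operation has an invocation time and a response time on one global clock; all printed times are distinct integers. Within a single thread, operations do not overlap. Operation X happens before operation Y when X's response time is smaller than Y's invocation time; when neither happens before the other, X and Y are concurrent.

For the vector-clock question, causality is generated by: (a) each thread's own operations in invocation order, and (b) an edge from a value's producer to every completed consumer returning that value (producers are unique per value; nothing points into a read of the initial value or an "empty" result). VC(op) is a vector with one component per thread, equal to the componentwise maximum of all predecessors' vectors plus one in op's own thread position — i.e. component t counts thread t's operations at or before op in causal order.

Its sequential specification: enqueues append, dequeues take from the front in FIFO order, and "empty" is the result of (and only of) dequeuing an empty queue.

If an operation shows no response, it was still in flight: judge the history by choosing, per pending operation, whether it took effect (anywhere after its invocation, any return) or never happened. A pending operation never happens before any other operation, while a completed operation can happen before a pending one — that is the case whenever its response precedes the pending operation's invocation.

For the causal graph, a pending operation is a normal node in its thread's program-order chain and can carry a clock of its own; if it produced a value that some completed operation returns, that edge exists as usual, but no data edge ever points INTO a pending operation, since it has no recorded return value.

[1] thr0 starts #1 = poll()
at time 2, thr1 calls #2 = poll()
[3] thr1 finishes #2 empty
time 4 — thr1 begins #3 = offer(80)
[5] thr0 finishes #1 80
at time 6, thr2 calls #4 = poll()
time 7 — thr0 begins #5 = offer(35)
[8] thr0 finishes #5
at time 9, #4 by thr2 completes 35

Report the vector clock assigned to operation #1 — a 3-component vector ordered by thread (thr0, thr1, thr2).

(1, 2, 0)

no predecessors for #2 (invoked 2): thr1 increments from zero → (0, 1, 0)
#3 (invocation 4): componentwise max over VC(#2)=(0, 1, 0), +1 at thr1, giving (0, 2, 0)
#1 (invocation 1): componentwise max over VC(#3)=(0, 2, 0), +1 at thr0, giving (1, 2, 0)
#5 (invocation 7): componentwise max over VC(#1)=(1, 2, 0), +1 at thr0, giving (2, 2, 0)
#4 (invocation 6): componentwise max over VC(#5)=(2, 2, 0), +1 at thr2, giving (2, 2, 1)
target: VC(#1) = (1, 2, 0)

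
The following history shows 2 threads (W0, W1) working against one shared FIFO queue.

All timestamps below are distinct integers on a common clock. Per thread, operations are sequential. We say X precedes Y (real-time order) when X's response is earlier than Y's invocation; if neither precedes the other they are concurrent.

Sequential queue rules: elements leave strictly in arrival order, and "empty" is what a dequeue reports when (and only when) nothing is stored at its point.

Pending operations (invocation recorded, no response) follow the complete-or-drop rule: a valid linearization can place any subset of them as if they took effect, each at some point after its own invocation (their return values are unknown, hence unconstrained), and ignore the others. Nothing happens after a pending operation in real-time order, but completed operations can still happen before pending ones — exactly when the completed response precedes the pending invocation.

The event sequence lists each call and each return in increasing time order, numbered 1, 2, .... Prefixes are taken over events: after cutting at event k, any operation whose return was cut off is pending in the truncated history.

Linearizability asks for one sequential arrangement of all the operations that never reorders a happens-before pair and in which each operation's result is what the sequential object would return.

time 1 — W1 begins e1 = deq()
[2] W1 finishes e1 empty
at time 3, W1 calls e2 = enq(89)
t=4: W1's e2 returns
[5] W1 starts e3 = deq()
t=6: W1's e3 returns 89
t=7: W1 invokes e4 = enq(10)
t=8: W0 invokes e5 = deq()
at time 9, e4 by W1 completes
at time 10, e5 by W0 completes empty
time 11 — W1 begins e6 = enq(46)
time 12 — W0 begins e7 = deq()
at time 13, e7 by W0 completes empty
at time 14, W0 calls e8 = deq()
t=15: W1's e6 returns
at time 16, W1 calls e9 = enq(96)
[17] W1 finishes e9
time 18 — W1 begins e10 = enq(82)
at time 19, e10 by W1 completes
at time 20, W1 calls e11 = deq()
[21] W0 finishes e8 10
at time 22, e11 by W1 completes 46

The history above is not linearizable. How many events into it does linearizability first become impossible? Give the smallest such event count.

events 1..12 are linearizable, e.g. via e1, e2, e3, e5, e4:
step 1: e1 deq() → empty — queue <>
step 2: e2 enq(89) — queue <89>
step 3: e3 deq() → 89 — queue <>
step 4: e5 deq() → empty — queue <>
step 5: e4 enq(10) — queue <10>
once event 13 joins (e7's response, time 13), exhaustive search finds no witness
include/drop combinations of the 1 pending operation (e6) were all tried; none helps
sample order e1, e2, e3, e4, e5, e7 (pending dropped) stalls at step 5 — e5 deq() → empty has no legal effect
sample order e1, e2, e3, e5, e4, e7 (pending dropped) stalls at step 6 — e7 deq() → empty has no legal effect

13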